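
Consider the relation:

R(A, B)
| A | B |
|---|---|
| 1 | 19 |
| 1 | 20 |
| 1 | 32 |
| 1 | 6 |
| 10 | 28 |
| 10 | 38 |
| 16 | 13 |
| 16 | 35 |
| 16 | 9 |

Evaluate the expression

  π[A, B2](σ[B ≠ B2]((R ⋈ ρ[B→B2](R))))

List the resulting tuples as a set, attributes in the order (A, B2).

{(1, 19), (1, 20), (1, 32), (1, 6), (10, 28), (10, 38), (16, 13), (16, 35), (16, 9)}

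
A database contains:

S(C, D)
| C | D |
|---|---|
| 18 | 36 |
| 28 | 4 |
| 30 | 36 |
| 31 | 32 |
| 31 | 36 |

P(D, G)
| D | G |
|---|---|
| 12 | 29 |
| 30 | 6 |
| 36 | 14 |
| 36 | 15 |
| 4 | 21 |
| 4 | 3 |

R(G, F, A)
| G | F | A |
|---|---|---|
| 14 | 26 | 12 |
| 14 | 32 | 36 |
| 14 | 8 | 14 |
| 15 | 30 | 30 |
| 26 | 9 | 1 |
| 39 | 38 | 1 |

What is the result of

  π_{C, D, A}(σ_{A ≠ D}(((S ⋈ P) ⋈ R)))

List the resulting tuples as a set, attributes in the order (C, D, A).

{(18, 36, 12), (18, 36, 14), (18, 36, 30), (30, 36, 12), (30, 36, 14), (30, 36, 30), (31, 36, 12), (31, 36, 14), (31, 36, 30)}

S ⋈ P (natural join on D): {(18, 36, 14), (18, 36, 15), (28, 4, 21), (28, 4, 3), (30, 36, 14), (30, 36, 15), (31, 36, 14), (31, 36, 15)}
(S ⋈ P) ⋈ R (natural join on G): {(18, 36, 14, 26, 12), (18, 36, 14, 32, 36), (18, 36, 14, 8, 14), (18, 36, 15, 30, 30), (30, 36, 14, 26, 12), (30, 36, 14, 32, 36), (30, 36, 14, 8, 14), (30, 36, 15, 30, 30), (31, 36, 14, 26, 12), (31, 36, 14, 32, 36), (31, 36, 14, 8, 14), (31, 36, 15, 30, 30)}
Filtering on A ≠ D leaves {(18, 36, 14, 26, 12), (18, 36, 14, 8, 14), (18, 36, 15, 30, 30), (30, 36, 14, 26, 12), (30, 36, 14, 8, 14), (30, 36, 15, 30, 30), (31, 36, 14, 26, 12), (31, 36, 14, 8, 14), (31, 36, 15, 30, 30)}.
π_{C, D, A} gives {(18, 36, 12), (18, 36, 14), (18, 36, 30), (30, 36, 12), (30, 36, 14), (30, 36, 30), (31, 36, 12), (31, 36, 14), (31, 36, 30)}.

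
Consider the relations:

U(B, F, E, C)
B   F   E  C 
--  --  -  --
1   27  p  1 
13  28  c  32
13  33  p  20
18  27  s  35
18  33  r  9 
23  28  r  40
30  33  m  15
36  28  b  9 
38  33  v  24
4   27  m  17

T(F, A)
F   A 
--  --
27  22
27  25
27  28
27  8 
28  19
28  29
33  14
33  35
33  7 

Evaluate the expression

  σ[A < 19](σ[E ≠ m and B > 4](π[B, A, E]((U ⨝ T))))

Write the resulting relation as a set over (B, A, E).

Joining U and T on F yields {(1, 27, p, 1, 22), (1, 27, p, 1, 25), (1, 27, p, 1, 28), (1, 27, p, 1, 8), (13, 28, c, 32, 19), (13, 28, c, 32, 29), (13, 33, p, 20, 14), (13, 33, p, 20, 35), (13, 33, p, 20, 7), (18, 27, s, 35, 22), (18, 27, s, 35, 25), (18, 27, s, 35, 28), (18, 27, s, 35, 8), (18, 33, r, 9, 14), (18, 33, r, 9, 35), (18, 33, r, 9, 7), (23, 28, r, 40, 19), (23, 28, r, 40, 29), (30, 33, m, 15, 14), (30, 33, m, 15, 35), (30, 33, m, 15, 7), (36, 28, b, 9, 19), (36, 28, b, 9, 29), (38, 33, v, 24, 14), (38, 33, v, 24, 35), (38, 33, v, 24, 7), (4, 27, m, 17, 22), (4, 27, m, 17, 25), (4, 27, m, 17, 28), (4, 27, m, 17, 8)}.
Projecting to B, A, E: {(1, 22, p), (1, 25, p), (1, 28, p), (1, 8, p), (13, 14, p), (13, 19, c), (13, 29, c), (13, 35, p), (13, 7, p), (18, 14, r), (18, 22, s), (18, 25, s), (18, 28, s), (18, 35, r), (18, 7, r), (18, 8, s), (23, 19, r), (23, 29, r), (30, 14, m), (30, 35, m), (30, 7, m), (36, 19, b), (36, 29, b), (38, 14, v), (38, 35, v), (38, 7, v), (4, 22, m), (4, 25, m), (4, 28, m), (4, 8, m)}
Selection E ≠ m and B > 4: {(13, 14, p), (13, 19, c), (13, 29, c), (13, 35, p), (13, 7, p), (18, 14, r), (18, 22, s), (18, 25, s), (18, 28, s), (18, 35, r), (18, 7, r), (18, 8, s), (23, 19, r), (23, 29, r), (36, 19, b), (36, 29, b), (38, 14, v), (38, 35, v), (38, 7, v)}
Selection A < 19: {(13, 14, p), (13, 7, p), (18, 14, r), (18, 7, r), (18, 8, s), (38, 14, v), (38, 7, v)}

{(13, 14, p), (13, 7, p), (18, 14, r), (18, 7, r), (18, 8, s), (38, 14, v), (38, 7, v)}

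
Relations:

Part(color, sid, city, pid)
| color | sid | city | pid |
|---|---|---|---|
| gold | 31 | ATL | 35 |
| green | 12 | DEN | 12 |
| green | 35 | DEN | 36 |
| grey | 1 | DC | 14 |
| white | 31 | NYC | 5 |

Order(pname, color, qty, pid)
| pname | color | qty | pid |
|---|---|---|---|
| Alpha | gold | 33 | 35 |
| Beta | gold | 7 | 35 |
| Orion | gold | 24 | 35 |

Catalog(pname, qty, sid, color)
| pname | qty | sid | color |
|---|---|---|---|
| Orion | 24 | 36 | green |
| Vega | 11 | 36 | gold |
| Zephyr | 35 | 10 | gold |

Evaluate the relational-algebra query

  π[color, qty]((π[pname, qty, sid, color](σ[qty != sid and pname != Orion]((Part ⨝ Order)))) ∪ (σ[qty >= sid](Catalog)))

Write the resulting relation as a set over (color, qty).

{(gold, 33), (gold, 35), (gold, 7)}

Natural join on color, pid: {(gold, 31, ATL, 35, Alpha, 33), (gold, 31, ATL, 35, Beta, 7), (gold, 31, ATL, 35, Orion, 24)}
Apply σ_{qty != sid and pname != Orion}; surviving tuples: {(gold, 31, ATL, 35, Alpha, 33), (gold, 31, ATL, 35, Beta, 7)}
Projecting to pname, qty, sid, color: {(Alpha, 33, 31, gold), (Beta, 7, 31, gold)}
Apply σ_{qty >= sid}; surviving tuples: {(Zephyr, 35, 10, gold)}
Taking the union: {(Alpha, 33, 31, gold), (Beta, 7, 31, gold), (Zephyr, 35, 10, gold)}
Projecting to color, qty: {(gold, 33), (gold, 35), (gold, 7)}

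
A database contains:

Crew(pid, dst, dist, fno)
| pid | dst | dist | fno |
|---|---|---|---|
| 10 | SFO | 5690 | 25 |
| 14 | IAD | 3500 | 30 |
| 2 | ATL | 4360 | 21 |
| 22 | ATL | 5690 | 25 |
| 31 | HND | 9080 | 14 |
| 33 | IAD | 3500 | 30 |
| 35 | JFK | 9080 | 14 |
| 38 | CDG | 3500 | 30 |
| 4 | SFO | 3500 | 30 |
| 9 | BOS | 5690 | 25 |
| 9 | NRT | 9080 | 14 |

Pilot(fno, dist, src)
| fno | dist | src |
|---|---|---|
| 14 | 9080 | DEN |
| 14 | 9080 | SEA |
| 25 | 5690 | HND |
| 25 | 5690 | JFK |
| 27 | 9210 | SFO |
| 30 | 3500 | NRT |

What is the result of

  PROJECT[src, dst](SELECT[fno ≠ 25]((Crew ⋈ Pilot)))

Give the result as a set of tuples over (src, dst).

Crew ⋈ Pilot (natural join on dist, fno): {(10, SFO, 5690, 25, HND), (10, SFO, 5690, 25, JFK), (14, IAD, 3500, 30, NRT), (22, ATL, 5690, 25, HND), (22, ATL, 5690, 25, JFK), (31, HND, 9080, 14, DEN), (31, HND, 9080, 14, SEA), (33, IAD, 3500, 30, NRT), (35, JFK, 9080, 14, DEN), (35, JFK, 9080, 14, SEA), (38, CDG, 3500, 30, NRT), (4, SFO, 3500, 30, NRT), (9, BOS, 5690, 25, HND), (9, BOS, 5690, 25, JFK), (9, NRT, 9080, 14, DEN), (9, NRT, 9080, 14, SEA)}
Selection fno ≠ 25: {(14, IAD, 3500, 30, NRT), (31, HND, 9080, 14, DEN), (31, HND, 9080, 14, SEA), (33, IAD, 3500, 30, NRT), (35, JFK, 9080, 14, DEN), (35, JFK, 9080, 14, SEA), (38, CDG, 3500, 30, NRT), (4, SFO, 3500, 30, NRT), (9, NRT, 9080, 14, DEN), (9, NRT, 9080, 14, SEA)}
π[src, dst]: project onto (src, dst) (1 duplicate(s) eliminated) → {(DEN, HND), (DEN, JFK), (DEN, NRT), (NRT, CDG), (NRT, IAD), (NRT, SFO), (SEA, HND), (SEA, JFK), (SEA, NRT)}

{(DEN, HND), (DEN, JFK), (DEN, NRT), (NRT, CDG), (NRT, IAD), (NRT, SFO), (SEA, HND), (SEA, JFK), (SEA, NRT)}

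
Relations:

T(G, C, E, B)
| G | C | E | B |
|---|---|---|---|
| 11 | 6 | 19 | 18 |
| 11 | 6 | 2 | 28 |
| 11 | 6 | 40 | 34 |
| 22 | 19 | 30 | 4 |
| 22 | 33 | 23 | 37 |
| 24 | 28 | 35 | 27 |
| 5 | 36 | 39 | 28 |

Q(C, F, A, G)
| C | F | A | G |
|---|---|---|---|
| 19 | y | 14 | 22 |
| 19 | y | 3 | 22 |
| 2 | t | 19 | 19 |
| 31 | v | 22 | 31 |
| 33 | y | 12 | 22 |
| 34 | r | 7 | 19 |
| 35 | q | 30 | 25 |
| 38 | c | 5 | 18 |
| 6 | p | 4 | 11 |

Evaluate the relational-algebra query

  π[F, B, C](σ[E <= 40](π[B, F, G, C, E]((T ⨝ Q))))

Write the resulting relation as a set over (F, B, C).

{(p, 18, 6), (p, 28, 6), (p, 34, 6), (y, 37, 33), (y, 4, 19)}

Natural join on G, C: {(11, 6, 19, 18, p, 4), (11, 6, 2, 28, p, 4), (11, 6, 40, 34, p, 4), (22, 19, 30, 4, y, 14), (22, 19, 30, 4, y, 3), (22, 33, 23, 37, y, 12)}
Projecting to B, F, G, C, E (1 duplicate(s) eliminated): {(18, p, 11, 6, 19), (28, p, 11, 6, 2), (34, p, 11, 6, 40), (37, y, 22, 33, 23), (4, y, 22, 19, 30)}
Filtering on E <= 40 leaves {(18, p, 11, 6, 19), (28, p, 11, 6, 2), (34, p, 11, 6, 40), (37, y, 22, 33, 23), (4, y, 22, 19, 30)}.
Projecting to F, B, C: {(p, 18, 6), (p, 28, 6), (p, 34, 6), (y, 37, 33), (y, 4, 19)}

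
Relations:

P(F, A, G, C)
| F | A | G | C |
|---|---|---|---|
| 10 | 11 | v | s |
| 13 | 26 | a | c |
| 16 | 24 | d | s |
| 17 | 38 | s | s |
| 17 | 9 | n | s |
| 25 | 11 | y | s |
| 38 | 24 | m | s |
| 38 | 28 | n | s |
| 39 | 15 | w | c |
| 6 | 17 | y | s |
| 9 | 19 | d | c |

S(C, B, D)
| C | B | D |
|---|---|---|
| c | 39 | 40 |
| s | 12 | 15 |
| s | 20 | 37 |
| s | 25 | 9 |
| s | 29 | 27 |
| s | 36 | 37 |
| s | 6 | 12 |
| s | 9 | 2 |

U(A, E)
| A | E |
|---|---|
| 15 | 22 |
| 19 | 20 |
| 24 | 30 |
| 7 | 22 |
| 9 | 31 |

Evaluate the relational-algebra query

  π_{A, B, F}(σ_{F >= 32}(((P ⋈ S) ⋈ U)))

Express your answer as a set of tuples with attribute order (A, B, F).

Joining P and S on C yields {(10, 11, v, s, 12, 15), (10, 11, v, s, 20, 37), (10, 11, v, s, 25, 9), (10, 11, v, s, 29, 27), (10, 11, v, s, 36, 37), (10, 11, v, s, 6, 12), (10, 11, v, s, 9, 2), (13, 26, a, c, 39, 40), (16, 24, d, s, 12, 15), (16, 24, d, s, 20, 37), (16, 24, d, s, 25, 9), (16, 24, d, s, 29, 27), (16, 24, d, s, 36, 37), (16, 24, d, s, 6, 12), (16, 24, d, s, 9, 2), (17, 38, s, s, 12, 15), (17, 38, s, s, 20, 37), (17, 38, s, s, 25, 9), (17, 38, s, s, 29, 27), (17, 38, s, s, 36, 37), (17, 38, s, s, 6, 12), (17, 38, s, s, 9, 2), (17, 9, n, s, 12, 15), (17, 9, n, s, 20, 37), (17, 9, n, s, 25, 9), (17, 9, n, s, 29, 27), (17, 9, n, s, 36, 37), (17, 9, n, s, 6, 12), (17, 9, n, s, 9, 2), (25, 11, y, s, 12, 15), (25, 11, y, s, 20, 37), (25, 11, y, s, 25, 9), (25, 11, y, s, 29, 27), (25, 11, y, s, 36, 37), (25, 11, y, s, 6, 12), (25, 11, y, s, 9, 2), (38, 24, m, s, 12, 15), (38, 24, m, s, 20, 37), (38, 24, m, s, 25, 9), (38, 24, m, s, 29, 27), (38, 24, m, s, 36, 37), (38, 24, m, s, 6, 12), (38, 24, m, s, 9, 2), (38, 28, n, s, 12, 15), (38, 28, n, s, 20, 37), (38, 28, n, s, 25, 9), (38, 28, n, s, 29, 27), (38, 28, n, s, 36, 37), (38, 28, n, s, 6, 12), (38, 28, n, s, 9, 2), (39, 15, w, c, 39, 40), (6, 17, y, s, 12, 15), (6, 17, y, s, 20, 37), (6, 17, y, s, 25, 9), (6, 17, y, s, 29, 27), (6, 17, y, s, 36, 37), (6, 17, y, s, 6, 12), (6, 17, y, s, 9, 2), (9, 19, d, c, 39, 40)}.
Joining (P ⋈ S) and U on A yields {(16, 24, d, s, 12, 15, 30), (16, 24, d, s, 20, 37, 30), (16, 24, d, s, 25, 9, 30), (16, 24, d, s, 29, 27, 30), (16, 24, d, s, 36, 37, 30), (16, 24, d, s, 6, 12, 30), (16, 24, d, s, 9, 2, 30), (17, 9, n, s, 12, 15, 31), (17, 9, n, s, 20, 37, 31), (17, 9, n, s, 25, 9, 31), (17, 9, n, s, 29, 27, 31), (17, 9, n, s, 36, 37, 31), (17, 9, n, s, 6, 12, 31), (17, 9, n, s, 9, 2, 31), (38, 24, m, s, 12, 15, 30), (38, 24, m, s, 20, 37, 30), (38, 24, m, s, 25, 9, 30), (38, 24, m, s, 29, 27, 30), (38, 24, m, s, 36, 37, 30), (38, 24, m, s, 6, 12, 30), (38, 24, m, s, 9, 2, 30), (39, 15, w, c, 39, 40, 22), (9, 19, d, c, 39, 40, 20)}.
σ[F >= 32]: keep tuples satisfying F >= 32 → {(38, 24, m, s, 12, 15, 30), (38, 24, m, s, 20, 37, 30), (38, 24, m, s, 25, 9, 30), (38, 24, m, s, 29, 27, 30), (38, 24, m, s, 36, 37, 30), (38, 24, m, s, 6, 12, 30), (38, 24, m, s, 9, 2, 30), (39, 15, w, c, 39, 40, 22)}
π_{A, B, F} gives {(15, 39, 39), (24, 12, 38), (24, 20, 38), (24, 25, 38), (24, 29, 38), (24, 36, 38), (24, 6, 38), (24, 9, 38)}.

{(15, 39, 39), (24, 12, 38), (24, 20, 38), (24, 25, 38), (24, 29, 38), (24, 36, 38), (24, 6, 38), (24, 9, 38)}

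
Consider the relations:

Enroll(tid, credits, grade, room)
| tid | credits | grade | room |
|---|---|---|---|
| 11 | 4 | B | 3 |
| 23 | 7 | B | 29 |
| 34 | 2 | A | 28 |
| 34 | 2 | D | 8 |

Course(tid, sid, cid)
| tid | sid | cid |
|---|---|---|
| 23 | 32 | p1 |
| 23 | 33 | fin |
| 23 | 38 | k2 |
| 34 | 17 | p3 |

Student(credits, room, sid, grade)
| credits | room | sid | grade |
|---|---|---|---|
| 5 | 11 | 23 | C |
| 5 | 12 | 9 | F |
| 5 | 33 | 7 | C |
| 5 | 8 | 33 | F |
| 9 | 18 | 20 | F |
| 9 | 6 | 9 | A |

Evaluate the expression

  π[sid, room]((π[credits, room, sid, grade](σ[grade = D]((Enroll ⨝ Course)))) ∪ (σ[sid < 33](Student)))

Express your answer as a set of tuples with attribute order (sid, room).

{(17, 8), (20, 18), (23, 11), (7, 33), (9, 12), (9, 6)}

Joining Enroll and Course on tid yields {(23, 7, B, 29, 32, p1), (23, 7, B, 29, 33, fin), (23, 7, B, 29, 38, k2), (34, 2, A, 28, 17, p3), (34, 2, D, 8, 17, p3)}.
Selection grade = D: {(34, 2, D, 8, 17, p3)}
Keep only column(s) credits, room, sid, grade: {(2, 8, 17, D)}
Selection sid < 33: {(5, 11, 23, C), (5, 12, 9, F), (5, 33, 7, C), (9, 18, 20, F), (9, 6, 9, A)}
Union: {(2, 8, 17, D)} with {(5, 11, 23, C), (5, 12, 9, F), (5, 33, 7, C), (9, 18, 20, F), (9, 6, 9, A)} → {(2, 8, 17, D), (5, 11, 23, C), (5, 12, 9, F), (5, 33, 7, C), (9, 18, 20, F), (9, 6, 9, A)}
Keep only column(s) sid, room: {(17, 8), (20, 18), (23, 11), (7, 33), (9, 12), (9, 6)}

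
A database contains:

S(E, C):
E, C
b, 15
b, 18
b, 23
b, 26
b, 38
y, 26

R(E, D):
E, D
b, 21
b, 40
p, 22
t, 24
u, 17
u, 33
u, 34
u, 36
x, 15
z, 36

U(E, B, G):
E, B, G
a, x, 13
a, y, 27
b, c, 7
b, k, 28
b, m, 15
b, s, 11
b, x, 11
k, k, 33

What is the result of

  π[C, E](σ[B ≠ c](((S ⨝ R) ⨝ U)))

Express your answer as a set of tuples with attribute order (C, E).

{(15, b), (18, b), (23, b), (26, b), (38, b)}

Natural join on E: {(b, 15, 21), (b, 15, 40), (b, 18, 21), (b, 18, 40), (b, 23, 21), (b, 23, 40), (b, 26, 21), (b, 26, 40), (b, 38, 21), (b, 38, 40)}
Natural join on E: {(b, 15, 21, c, 7), (b, 15, 21, k, 28), (b, 15, 21, m, 15), (b, 15, 21, s, 11), (b, 15, 21, x, 11), (b, 15, 40, c, 7), (b, 15, 40, k, 28), (b, 15, 40, m, 15), (b, 15, 40, s, 11), (b, 15, 40, x, 11), (b, 18, 21, c, 7), (b, 18, 21, k, 28), (b, 18, 21, m, 15), (b, 18, 21, s, 11), (b, 18, 21, x, 11), (b, 18, 40, c, 7), (b, 18, 40, k, 28), (b, 18, 40, m, 15), (b, 18, 40, s, 11), (b, 18, 40, x, 11), (b, 23, 21, c, 7), (b, 23, 21, k, 28), (b, 23, 21, m, 15), (b, 23, 21, s, 11), (b, 23, 21, x, 11), (b, 23, 40, c, 7), (b, 23, 40, k, 28), (b, 23, 40, m, 15), (b, 23, 40, s, 11), (b, 23, 40, x, 11), (b, 26, 21, c, 7), (b, 26, 21, k, 28), (b, 26, 21, m, 15), (b, 26, 21, s, 11), (b, 26, 21, x, 11), (b, 26, 40, c, 7), (b, 26, 40, k, 28), (b, 26, 40, m, 15), (b, 26, 40, s, 11), (b, 26, 40, x, 11), (b, 38, 21, c, 7), (b, 38, 21, k, 28), (b, 38, 21, m, 15), (b, 38, 21, s, 11), (b, 38, 21, x, 11), (b, 38, 40, c, 7), (b, 38, 40, k, 28), (b, 38, 40, m, 15), (b, 38, 40, s, 11), (b, 38, 40, x, 11)}
σ[B ≠ c]: keep tuples satisfying B ≠ c → {(b, 15, 21, k, 28), (b, 15, 21, m, 15), (b, 15, 21, s, 11), (b, 15, 21, x, 11), (b, 15, 40, k, 28), (b, 15, 40, m, 15), (b, 15, 40, s, 11), (b, 15, 40, x, 11), (b, 18, 21, k, 28), (b, 18, 21, m, 15), (b, 18, 21, s, 11), (b, 18, 21, x, 11), (b, 18, 40, k, 28), (b, 18, 40, m, 15), (b, 18, 40, s, 11), (b, 18, 40, x, 11), (b, 23, 21, k, 28), (b, 23, 21, m, 15), (b, 23, 21, s, 11), (b, 23, 21, x, 11), (b, 23, 40, k, 28), (b, 23, 40, m, 15), (b, 23, 40, s, 11), (b, 23, 40, x, 11), (b, 26, 21, k, 28), (b, 26, 21, m, 15), (b, 26, 21, s, 11), (b, 26, 21, x, 11), (b, 26, 40, k, 28), (b, 26, 40, m, 15), (b, 26, 40, s, 11), (b, 26, 40, x, 11), (b, 38, 21, k, 28), (b, 38, 21, m, 15), (b, 38, 21, s, 11), (b, 38, 21, x, 11), (b, 38, 40, k, 28), (b, 38, 40, m, 15), (b, 38, 40, s, 11), (b, 38, 40, x, 11)}
Projecting to C, E (35 duplicate(s) eliminated): {(15, b), (18, b), (23, b), (26, b), (38, b)}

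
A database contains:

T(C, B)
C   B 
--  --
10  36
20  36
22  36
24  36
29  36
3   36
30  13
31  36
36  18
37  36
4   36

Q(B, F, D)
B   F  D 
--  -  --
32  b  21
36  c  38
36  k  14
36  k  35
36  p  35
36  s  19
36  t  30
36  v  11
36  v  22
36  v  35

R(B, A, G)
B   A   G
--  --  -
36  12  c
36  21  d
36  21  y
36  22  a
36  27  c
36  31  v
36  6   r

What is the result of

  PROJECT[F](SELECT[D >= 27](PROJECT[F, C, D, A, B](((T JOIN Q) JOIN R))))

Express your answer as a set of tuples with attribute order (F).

{c, k, p, t, v}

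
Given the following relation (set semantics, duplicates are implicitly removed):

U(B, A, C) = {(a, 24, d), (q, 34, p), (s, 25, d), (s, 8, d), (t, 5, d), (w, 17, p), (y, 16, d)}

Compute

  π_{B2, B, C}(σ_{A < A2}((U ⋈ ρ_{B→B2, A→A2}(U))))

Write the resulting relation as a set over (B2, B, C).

ρ[B→B2, A→A2]: schema becomes (B2, A2, C); tuples unchanged.
Natural join on C: {(a, 24, d, a, 24), (a, 24, d, s, 25), (a, 24, d, s, 8), (a, 24, d, t, 5), (a, 24, d, y, 16), (q, 34, p, q, 34), (q, 34, p, w, 17), (s, 25, d, a, 24), (s, 25, d, s, 25), (s, 25, d, s, 8), (s, 25, d, t, 5), (s, 25, d, y, 16), (s, 8, d, a, 24), (s, 8, d, s, 25), (s, 8, d, s, 8), (s, 8, d, t, 5), (s, 8, d, y, 16), (t, 5, d, a, 24), (t, 5, d, s, 25), (t, 5, d, s, 8), (t, 5, d, t, 5), (t, 5, d, y, 16), (w, 17, p, q, 34), (w, 17, p, w, 17), (y, 16, d, a, 24), (y, 16, d, s, 25), (y, 16, d, s, 8), (y, 16, d, t, 5), (y, 16, d, y, 16)}
Selection A < A2: {(a, 24, d, s, 25), (s, 8, d, a, 24), (s, 8, d, s, 25), (s, 8, d, y, 16), (t, 5, d, a, 24), (t, 5, d, s, 25), (t, 5, d, s, 8), (t, 5, d, y, 16), (w, 17, p, q, 34), (y, 16, d, a, 24), (y, 16, d, s, 25)}
Keep only column(s) B2, B, C (1 duplicate(s) eliminated): {(a, s, d), (a, t, d), (a, y, d), (q, w, p), (s, a, d), (s, s, d), (s, t, d), (s, y, d), (y, s, d), (y, t, d)}

{(a, s, d), (a, t, d), (a, y, d), (q, w, p), (s, a, d), (s, s, d), (s, t, d), (s, y, d), (y, s, d), (y, t, d)}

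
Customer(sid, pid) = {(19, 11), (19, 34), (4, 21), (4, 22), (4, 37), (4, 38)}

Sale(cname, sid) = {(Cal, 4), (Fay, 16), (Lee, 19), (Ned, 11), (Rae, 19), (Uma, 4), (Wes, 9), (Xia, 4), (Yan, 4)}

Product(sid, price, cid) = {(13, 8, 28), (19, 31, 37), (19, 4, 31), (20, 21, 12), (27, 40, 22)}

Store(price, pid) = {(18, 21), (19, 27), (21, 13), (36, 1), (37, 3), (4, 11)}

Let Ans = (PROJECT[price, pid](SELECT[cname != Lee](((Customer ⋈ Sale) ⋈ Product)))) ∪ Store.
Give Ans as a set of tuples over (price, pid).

Customer ⋈ Sale (natural join on sid): {(19, 11, Lee), (19, 11, Rae), (19, 34, Lee), (19, 34, Rae), (4, 21, Cal), (4, 21, Uma), (4, 21, Xia), (4, 21, Yan), (4, 22, Cal), (4, 22, Uma), (4, 22, Xia), (4, 22, Yan), (4, 37, Cal), (4, 37, Uma), (4, 37, Xia), (4, 37, Yan), (4, 38, Cal), (4, 38, Uma), (4, 38, Xia), (4, 38, Yan)}
(Customer ⋈ Sale) ⋈ Product (natural join on sid): {(19, 11, Lee, 31, 37), (19, 11, Lee, 4, 31), (19, 11, Rae, 31, 37), (19, 11, Rae, 4, 31), (19, 34, Lee, 31, 37), (19, 34, Lee, 4, 31), (19, 34, Rae, 31, 37), (19, 34, Rae, 4, 31)}
Selection cname != Lee: {(19, 11, Rae, 31, 37), (19, 11, Rae, 4, 31), (19, 34, Rae, 31, 37), (19, 34, Rae, 4, 31)}
π[price, pid]: project onto (price, pid) → {(31, 11), (31, 34), (4, 11), (4, 34)}
Set union of the two operands is {(18, 21), (19, 27), (21, 13), (31, 11), (31, 34), (36, 1), (37, 3), (4, 11), (4, 34)}.

{(18, 21), (19, 27), (21, 13), (31, 11), (31, 34), (36, 1), (37, 3), (4, 11), (4, 34)}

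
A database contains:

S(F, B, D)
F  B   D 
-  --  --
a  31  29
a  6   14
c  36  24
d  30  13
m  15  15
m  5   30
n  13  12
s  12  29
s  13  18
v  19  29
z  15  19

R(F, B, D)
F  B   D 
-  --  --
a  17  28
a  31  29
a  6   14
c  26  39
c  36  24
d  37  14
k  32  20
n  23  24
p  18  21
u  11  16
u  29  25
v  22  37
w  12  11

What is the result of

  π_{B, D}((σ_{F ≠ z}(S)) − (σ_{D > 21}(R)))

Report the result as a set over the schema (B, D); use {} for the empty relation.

{(12, 29), (13, 12), (13, 18), (15, 15), (19, 29), (30, 13), (5, 30), (6, 14)}

σ[F ≠ z]: keep tuples satisfying F ≠ z → {(a, 31, 29), (a, 6, 14), (c, 36, 24), (d, 30, 13), (m, 15, 15), (m, 5, 30), (n, 13, 12), (s, 12, 29), (s, 13, 18), (v, 19, 29)}
σ[D > 21]: keep tuples satisfying D > 21 → {(a, 17, 28), (a, 31, 29), (c, 26, 39), (c, 36, 24), (n, 23, 24), (u, 29, 25), (v, 22, 37)}
Taking the difference: {(a, 6, 14), (d, 30, 13), (m, 15, 15), (m, 5, 30), (n, 13, 12), (s, 12, 29), (s, 13, 18), (v, 19, 29)}
Projecting to B, D: {(12, 29), (13, 12), (13, 18), (15, 15), (19, 29), (30, 13), (5, 30), (6, 14)}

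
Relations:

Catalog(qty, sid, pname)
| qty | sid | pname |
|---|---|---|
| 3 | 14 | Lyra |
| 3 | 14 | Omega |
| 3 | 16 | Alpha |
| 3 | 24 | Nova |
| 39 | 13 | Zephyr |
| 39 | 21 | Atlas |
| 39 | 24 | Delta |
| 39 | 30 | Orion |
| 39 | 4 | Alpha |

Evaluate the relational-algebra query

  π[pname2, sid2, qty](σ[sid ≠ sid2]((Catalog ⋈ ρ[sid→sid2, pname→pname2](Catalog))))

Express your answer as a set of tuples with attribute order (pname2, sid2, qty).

ρ[sid→sid2, pname→pname2]: schema becomes (qty, sid2, pname2); tuples unchanged.
Catalog ⋈ ρ[sid→sid2, pname→pname2](Catalog) (natural join on qty): {(3, 14, Lyra, 14, Lyra), (3, 14, Lyra, 14, Omega), (3, 14, Lyra, 16, Alpha), (3, 14, Lyra, 24, Nova), (3, 14, Omega, 14, Lyra), (3, 14, Omega, 14, Omega), (3, 14, Omega, 16, Alpha), (3, 14, Omega, 24, Nova), (3, 16, Alpha, 14, Lyra), (3, 16, Alpha, 14, Omega), (3, 16, Alpha, 16, Alpha), (3, 16, Alpha, 24, Nova), (3, 24, Nova, 14, Lyra), (3, 24, Nova, 14, Omega), (3, 24, Nova, 16, Alpha), (3, 24, Nova, 24, Nova), (39, 13, Zephyr, 13, Zephyr), (39, 13, Zephyr, 21, Atlas), (39, 13, Zephyr, 24, Delta), (39, 13, Zephyr, 30, Orion), (39, 13, Zephyr, 4, Alpha), (39, 21, Atlas, 13, Zephyr), (39, 21, Atlas, 21, Atlas), (39, 21, Atlas, 24, Delta), (39, 21, Atlas, 30, Orion), (39, 21, Atlas, 4, Alpha), (39, 24, Delta, 13, Zephyr), (39, 24, Delta, 21, Atlas), (39, 24, Delta, 24, Delta), (39, 24, Delta, 30, Orion), (39, 24, Delta, 4, Alpha), (39, 30, Orion, 13, Zephyr), (39, 30, Orion, 21, Atlas), (39, 30, Orion, 24, Delta), (39, 30, Orion, 30, Orion), (39, 30, Orion, 4, Alpha), (39, 4, Alpha, 13, Zephyr), (39, 4, Alpha, 21, Atlas), (39, 4, Alpha, 24, Delta), (39, 4, Alpha, 30, Orion), (39, 4, Alpha, 4, Alpha)}
Selection sid ≠ sid2: {(3, 14, Lyra, 16, Alpha), (3, 14, Lyra, 24, Nova), (3, 14, Omega, 16, Alpha), (3, 14, Omega, 24, Nova), (3, 16, Alpha, 14, Lyra), (3, 16, Alpha, 14, Omega), (3, 16, Alpha, 24, Nova), (3, 24, Nova, 14, Lyra), (3, 24, Nova, 14, Omega), (3, 24, Nova, 16, Alpha), (39, 13, Zephyr, 21, Atlas), (39, 13, Zephyr, 24, Delta), (39, 13, Zephyr, 30, Orion), (39, 13, Zephyr, 4, Alpha), (39, 21, Atlas, 13, Zephyr), (39, 21, Atlas, 24, Delta), (39, 21, Atlas, 30, Orion), (39, 21, Atlas, 4, Alpha), (39, 24, Delta, 13, Zephyr), (39, 24, Delta, 21, Atlas), (39, 24, Delta, 30, Orion), (39, 24, Delta, 4, Alpha), (39, 30, Orion, 13, Zephyr), (39, 30, Orion, 21, Atlas), (39, 30, Orion, 24, Delta), (39, 30, Orion, 4, Alpha), (39, 4, Alpha, 13, Zephyr), (39, 4, Alpha, 21, Atlas), (39, 4, Alpha, 24, Delta), (39, 4, Alpha, 30, Orion)}
π[pname2, sid2, qty]: project onto (pname2, sid2, qty) (21 duplicate(s) eliminated) → {(Alpha, 16, 3), (Alpha, 4, 39), (Atlas, 21, 39), (Delta, 24, 39), (Lyra, 14, 3), (Nova, 24, 3), (Omega, 14, 3), (Orion, 30, 39), (Zephyr, 13, 39)}

{(Alpha, 16, 3), (Alpha, 4, 39), (Atlas, 21, 39), (Delta, 24, 39), (Lyra, 14, 3), (Nova, 24, 3), (Omega, 14, 3), (Orion, 30, 39), (Zephyr, 13, 39)}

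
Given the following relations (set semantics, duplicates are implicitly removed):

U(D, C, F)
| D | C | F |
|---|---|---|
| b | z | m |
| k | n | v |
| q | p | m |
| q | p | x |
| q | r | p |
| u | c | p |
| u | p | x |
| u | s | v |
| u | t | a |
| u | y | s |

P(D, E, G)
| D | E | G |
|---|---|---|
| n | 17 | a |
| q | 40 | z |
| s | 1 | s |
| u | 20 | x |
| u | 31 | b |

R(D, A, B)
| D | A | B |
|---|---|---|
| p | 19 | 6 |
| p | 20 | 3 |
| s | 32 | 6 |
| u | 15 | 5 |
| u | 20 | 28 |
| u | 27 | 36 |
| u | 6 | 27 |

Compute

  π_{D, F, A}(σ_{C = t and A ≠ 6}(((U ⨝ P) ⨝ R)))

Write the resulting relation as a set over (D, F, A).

Joining U and P on D yields {(q, p, m, 40, z), (q, p, x, 40, z), (q, r, p, 40, z), (u, c, p, 20, x), (u, c, p, 31, b), (u, p, x, 20, x), (u, p, x, 31, b), (u, s, v, 20, x), (u, s, v, 31, b), (u, t, a, 20, x), (u, t, a, 31, b), (u, y, s, 20, x), (u, y, s, 31, b)}.
Joining (U ⨝ P) and R on D yields {(u, c, p, 20, x, 15, 5), (u, c, p, 20, x, 20, 28), (u, c, p, 20, x, 27, 36), (u, c, p, 20, x, 6, 27), (u, c, p, 31, b, 15, 5), (u, c, p, 31, b, 20, 28), (u, c, p, 31, b, 27, 36), (u, c, p, 31, b, 6, 27), (u, p, x, 20, x, 15, 5), (u, p, x, 20, x, 20, 28), (u, p, x, 20, x, 27, 36), (u, p, x, 20, x, 6, 27), (u, p, x, 31, b, 15, 5), (u, p, x, 31, b, 20, 28), (u, p, x, 31, b, 27, 36), (u, p, x, 31, b, 6, 27), (u, s, v, 20, x, 15, 5), (u, s, v, 20, x, 20, 28), (u, s, v, 20, x, 27, 36), (u, s, v, 20, x, 6, 27), (u, s, v, 31, b, 15, 5), (u, s, v, 31, b, 20, 28), (u, s, v, 31, b, 27, 36), (u, s, v, 31, b, 6, 27), (u, t, a, 20, x, 15, 5), (u, t, a, 20, x, 20, 28), (u, t, a, 20, x, 27, 36), (u, t, a, 20, x, 6, 27), (u, t, a, 31, b, 15, 5), (u, t, a, 31, b, 20, 28), (u, t, a, 31, b, 27, 36), (u, t, a, 31, b, 6, 27), (u, y, s, 20, x, 15, 5), (u, y, s, 20, x, 20, 28), (u, y, s, 20, x, 27, 36), (u, y, s, 20, x, 6, 27), (u, y, s, 31, b, 15, 5), (u, y, s, 31, b, 20, 28), (u, y, s, 31, b, 27, 36), (u, y, s, 31, b, 6, 27)}.
Filtering on C = t and A ≠ 6 leaves {(u, t, a, 20, x, 15, 5), (u, t, a, 20, x, 20, 28), (u, t, a, 20, x, 27, 36), (u, t, a, 31, b, 15, 5), (u, t, a, 31, b, 20, 28), (u, t, a, 31, b, 27, 36)}.
Keep only column(s) D, F, A (3 duplicate(s) eliminated): {(u, a, 15), (u, a, 20), (u, a, 27)}

{(u, a, 15), (u, a, 20), (u, a, 27)}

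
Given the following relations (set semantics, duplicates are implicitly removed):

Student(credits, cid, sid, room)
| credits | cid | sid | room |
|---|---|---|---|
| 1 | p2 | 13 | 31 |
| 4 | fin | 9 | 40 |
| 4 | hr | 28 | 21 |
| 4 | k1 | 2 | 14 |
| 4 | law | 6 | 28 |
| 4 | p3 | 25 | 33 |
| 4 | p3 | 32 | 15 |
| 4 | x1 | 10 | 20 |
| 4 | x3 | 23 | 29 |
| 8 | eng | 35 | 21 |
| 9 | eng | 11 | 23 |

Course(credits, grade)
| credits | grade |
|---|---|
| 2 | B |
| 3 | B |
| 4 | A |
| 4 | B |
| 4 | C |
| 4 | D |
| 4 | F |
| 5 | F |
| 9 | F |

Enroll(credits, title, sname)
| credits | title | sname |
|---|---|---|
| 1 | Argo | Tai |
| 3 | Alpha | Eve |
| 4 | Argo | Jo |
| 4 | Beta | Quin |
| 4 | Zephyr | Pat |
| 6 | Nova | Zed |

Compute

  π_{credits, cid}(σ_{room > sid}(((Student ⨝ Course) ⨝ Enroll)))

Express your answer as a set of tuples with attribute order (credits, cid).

{(4, fin), (4, k1), (4, law), (4, p3), (4, x1), (4, x3)}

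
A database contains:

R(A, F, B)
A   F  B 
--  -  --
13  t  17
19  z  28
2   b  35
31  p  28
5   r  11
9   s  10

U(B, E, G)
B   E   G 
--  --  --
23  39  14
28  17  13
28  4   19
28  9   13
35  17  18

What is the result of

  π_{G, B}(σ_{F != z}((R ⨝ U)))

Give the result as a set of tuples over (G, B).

R ⋈ U (natural join on B): {(19, z, 28, 17, 13), (19, z, 28, 4, 19), (19, z, 28, 9, 13), (2, b, 35, 17, 18), (31, p, 28, 17, 13), (31, p, 28, 4, 19), (31, p, 28, 9, 13)}
σ[F != z]: keep tuples satisfying F != z → {(2, b, 35, 17, 18), (31, p, 28, 17, 13), (31, p, 28, 4, 19), (31, p, 28, 9, 13)}
Projecting to G, B (1 duplicate(s) eliminated): {(13, 28), (18, 35), (19, 28)}

{(13, 28), (18, 35), (19, 28)}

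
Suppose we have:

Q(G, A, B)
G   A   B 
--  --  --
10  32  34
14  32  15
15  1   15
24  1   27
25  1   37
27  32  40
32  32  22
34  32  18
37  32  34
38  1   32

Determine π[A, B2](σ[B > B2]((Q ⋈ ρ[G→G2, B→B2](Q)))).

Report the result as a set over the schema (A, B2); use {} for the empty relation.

ρ[G→G2, B→B2]: schema becomes (G2, A, B2); tuples unchanged.
Natural join on A: {(10, 32, 34, 10, 34), (10, 32, 34, 14, 15), (10, 32, 34, 27, 40), (10, 32, 34, 32, 22), (10, 32, 34, 34, 18), (10, 32, 34, 37, 34), (14, 32, 15, 10, 34), (14, 32, 15, 14, 15), (14, 32, 15, 27, 40), (14, 32, 15, 32, 22), (14, 32, 15, 34, 18), (14, 32, 15, 37, 34), (15, 1, 15, 15, 15), (15, 1, 15, 24, 27), (15, 1, 15, 25, 37), (15, 1, 15, 38, 32), (24, 1, 27, 15, 15), (24, 1, 27, 24, 27), (24, 1, 27, 25, 37), (24, 1, 27, 38, 32), (25, 1, 37, 15, 15), (25, 1, 37, 24, 27), (25, 1, 37, 25, 37), (25, 1, 37, 38, 32), (27, 32, 40, 10, 34), (27, 32, 40, 14, 15), (27, 32, 40, 27, 40), (27, 32, 40, 32, 22), (27, 32, 40, 34, 18), (27, 32, 40, 37, 34), (32, 32, 22, 10, 34), (32, 32, 22, 14, 15), (32, 32, 22, 27, 40), (32, 32, 22, 32, 22), (32, 32, 22, 34, 18), (32, 32, 22, 37, 34), (34, 32, 18, 10, 34), (34, 32, 18, 14, 15), (34, 32, 18, 27, 40), (34, 32, 18, 32, 22), (34, 32, 18, 34, 18), (34, 32, 18, 37, 34), (37, 32, 34, 10, 34), (37, 32, 34, 14, 15), (37, 32, 34, 27, 40), (37, 32, 34, 32, 22), (37, 32, 34, 34, 18), (37, 32, 34, 37, 34), (38, 1, 32, 15, 15), (38, 1, 32, 24, 27), (38, 1, 32, 25, 37), (38, 1, 32, 38, 32)}
Selection B > B2: {(10, 32, 34, 14, 15), (10, 32, 34, 32, 22), (10, 32, 34, 34, 18), (24, 1, 27, 15, 15), (25, 1, 37, 15, 15), (25, 1, 37, 24, 27), (25, 1, 37, 38, 32), (27, 32, 40, 10, 34), (27, 32, 40, 14, 15), (27, 32, 40, 32, 22), (27, 32, 40, 34, 18), (27, 32, 40, 37, 34), (32, 32, 22, 14, 15), (32, 32, 22, 34, 18), (34, 32, 18, 14, 15), (37, 32, 34, 14, 15), (37, 32, 34, 32, 22), (37, 32, 34, 34, 18), (38, 1, 32, 15, 15), (38, 1, 32, 24, 27)}
Keep only column(s) A, B2 (13 duplicate(s) eliminated): {(1, 15), (1, 27), (1, 32), (32, 15), (32, 18), (32, 22), (32, 34)}

{(1, 15), (1, 27), (1, 32), (32, 15), (32, 18), (32, 22), (32, 34)}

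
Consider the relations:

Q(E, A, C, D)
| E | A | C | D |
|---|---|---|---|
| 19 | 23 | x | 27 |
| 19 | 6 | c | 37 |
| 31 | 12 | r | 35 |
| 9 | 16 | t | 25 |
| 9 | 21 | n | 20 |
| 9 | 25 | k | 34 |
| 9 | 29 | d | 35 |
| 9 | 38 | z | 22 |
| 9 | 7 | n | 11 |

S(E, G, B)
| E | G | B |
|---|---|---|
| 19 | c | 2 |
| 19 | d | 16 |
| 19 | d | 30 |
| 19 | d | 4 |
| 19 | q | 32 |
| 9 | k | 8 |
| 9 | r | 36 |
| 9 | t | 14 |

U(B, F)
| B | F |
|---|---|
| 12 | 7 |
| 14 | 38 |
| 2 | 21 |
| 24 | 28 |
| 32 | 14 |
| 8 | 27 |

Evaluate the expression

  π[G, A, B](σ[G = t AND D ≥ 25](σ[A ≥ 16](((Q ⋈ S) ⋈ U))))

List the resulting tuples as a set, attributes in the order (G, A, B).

Q ⋈ S (natural join on E): {(19, 23, x, 27, c, 2), (19, 23, x, 27, d, 16), (19, 23, x, 27, d, 30), (19, 23, x, 27, d, 4), (19, 23, x, 27, q, 32), (19, 6, c, 37, c, 2), (19, 6, c, 37, d, 16), (19, 6, c, 37, d, 30), (19, 6, c, 37, d, 4), (19, 6, c, 37, q, 32), (9, 16, t, 25, k, 8), (9, 16, t, 25, r, 36), (9, 16, t, 25, t, 14), (9, 21, n, 20, k, 8), (9, 21, n, 20, r, 36), (9, 21, n, 20, t, 14), (9, 25, k, 34, k, 8), (9, 25, k, 34, r, 36), (9, 25, k, 34, t, 14), (9, 29, d, 35, k, 8), (9, 29, d, 35, r, 36), (9, 29, d, 35, t, 14), (9, 38, z, 22, k, 8), (9, 38, z, 22, r, 36), (9, 38, z, 22, t, 14), (9, 7, n, 11, k, 8), (9, 7, n, 11, r, 36), (9, 7, n, 11, t, 14)}
(Q ⋈ S) ⋈ U (natural join on B): {(19, 23, x, 27, c, 2, 21), (19, 23, x, 27, q, 32, 14), (19, 6, c, 37, c, 2, 21), (19, 6, c, 37, q, 32, 14), (9, 16, t, 25, k, 8, 27), (9, 16, t, 25, t, 14, 38), (9, 21, n, 20, k, 8, 27), (9, 21, n, 20, t, 14, 38), (9, 25, k, 34, k, 8, 27), (9, 25, k, 34, t, 14, 38), (9, 29, d, 35, k, 8, 27), (9, 29, d, 35, t, 14, 38), (9, 38, z, 22, k, 8, 27), (9, 38, z, 22, t, 14, 38), (9, 7, n, 11, k, 8, 27), (9, 7, n, 11, t, 14, 38)}
Apply σ_{A ≥ 16}; surviving tuples: {(19, 23, x, 27, c, 2, 21), (19, 23, x, 27, q, 32, 14), (9, 16, t, 25, k, 8, 27), (9, 16, t, 25, t, 14, 38), (9, 21, n, 20, k, 8, 27), (9, 21, n, 20, t, 14, 38), (9, 25, k, 34, k, 8, 27), (9, 25, k, 34, t, 14, 38), (9, 29, d, 35, k, 8, 27), (9, 29, d, 35, t, 14, 38), (9, 38, z, 22, k, 8, 27), (9, 38, z, 22, t, 14, 38)}
Apply σ_{G = t AND D ≥ 25}; surviving tuples: {(9, 16, t, 25, t, 14, 38), (9, 25, k, 34, t, 14, 38), (9, 29, d, 35, t, 14, 38)}
Keep only column(s) G, A, B: {(t, 16, 14), (t, 25, 14), (t, 29, 14)}

{(t, 16, 14), (t, 25, 14), (t, 29, 14)}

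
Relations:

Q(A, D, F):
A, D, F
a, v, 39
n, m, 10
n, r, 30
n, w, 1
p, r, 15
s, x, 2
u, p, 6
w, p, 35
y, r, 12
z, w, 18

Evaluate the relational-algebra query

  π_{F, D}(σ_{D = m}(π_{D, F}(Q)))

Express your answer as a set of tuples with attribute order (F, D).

Keep only column(s) D, F: {(m, 10), (p, 35), (p, 6), (r, 12), (r, 15), (r, 30), (v, 39), (w, 1), (w, 18), (x, 2)}
Selection D = m: {(m, 10)}
Keep only column(s) F, D: {(10, m)}

{(10, m)}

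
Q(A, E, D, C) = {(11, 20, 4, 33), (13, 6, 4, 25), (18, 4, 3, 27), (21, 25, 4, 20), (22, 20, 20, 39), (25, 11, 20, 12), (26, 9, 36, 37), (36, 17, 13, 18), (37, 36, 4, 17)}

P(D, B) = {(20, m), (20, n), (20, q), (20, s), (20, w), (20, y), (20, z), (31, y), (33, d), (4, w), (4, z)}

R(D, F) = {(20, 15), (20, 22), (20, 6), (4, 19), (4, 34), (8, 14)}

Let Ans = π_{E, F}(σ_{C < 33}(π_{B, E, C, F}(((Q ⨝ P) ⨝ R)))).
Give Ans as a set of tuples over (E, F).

{(11, 15), (11, 22), (11, 6), (25, 19), (25, 34), (36, 19), (36, 34), (6, 19), (6, 34)}

Q ⋈ P (natural join on D): {(11, 20, 4, 33, w), (11, 20, 4, 33, z), (13, 6, 4, 25, w), (13, 6, 4, 25, z), (21, 25, 4, 20, w), (21, 25, 4, 20, z), (22, 20, 20, 39, m), (22, 20, 20, 39, n), (22, 20, 20, 39, q), (22, 20, 20, 39, s), (22, 20, 20, 39, w), (22, 20, 20, 39, y), (22, 20, 20, 39, z), (25, 11, 20, 12, m), (25, 11, 20, 12, n), (25, 11, 20, 12, q), (25, 11, 20, 12, s), (25, 11, 20, 12, w), (25, 11, 20, 12, y), (25, 11, 20, 12, z), (37, 36, 4, 17, w), (37, 36, 4, 17, z)}
(Q ⨝ P) ⋈ R (natural join on D): {(11, 20, 4, 33, w, 19), (11, 20, 4, 33, w, 34), (11, 20, 4, 33, z, 19), (11, 20, 4, 33, z, 34), (13, 6, 4, 25, w, 19), (13, 6, 4, 25, w, 34), (13, 6, 4, 25, z, 19), (13, 6, 4, 25, z, 34), (21, 25, 4, 20, w, 19), (21, 25, 4, 20, w, 34), (21, 25, 4, 20, z, 19), (21, 25, 4, 20, z, 34), (22, 20, 20, 39, m, 15), (22, 20, 20, 39, m, 22), (22, 20, 20, 39, m, 6), (22, 20, 20, 39, n, 15), (22, 20, 20, 39, n, 22), (22, 20, 20, 39, n, 6), (22, 20, 20, 39, q, 15), (22, 20, 20, 39, q, 22), (22, 20, 20, 39, q, 6), (22, 20, 20, 39, s, 15), (22, 20, 20, 39, s, 22), (22, 20, 20, 39, s, 6), (22, 20, 20, 39, w, 15), (22, 20, 20, 39, w, 22), (22, 20, 20, 39, w, 6), (22, 20, 20, 39, y, 15), (22, 20, 20, 39, y, 22), (22, 20, 20, 39, y, 6), (22, 20, 20, 39, z, 15), (22, 20, 20, 39, z, 22), (22, 20, 20, 39, z, 6), (25, 11, 20, 12, m, 15), (25, 11, 20, 12, m, 22), (25, 11, 20, 12, m, 6), (25, 11, 20, 12, n, 15), (25, 11, 20, 12, n, 22), (25, 11, 20, 12, n, 6), (25, 11, 20, 12, q, 15), (25, 11, 20, 12, q, 22), (25, 11, 20, 12, q, 6), (25, 11, 20, 12, s, 15), (25, 11, 20, 12, s, 22), (25, 11, 20, 12, s, 6), (25, 11, 20, 12, w, 15), (25, 11, 20, 12, w, 22), (25, 11, 20, 12, w, 6), (25, 11, 20, 12, y, 15), (25, 11, 20, 12, y, 22), (25, 11, 20, 12, y, 6), (25, 11, 20, 12, z, 15), (25, 11, 20, 12, z, 22), (25, 11, 20, 12, z, 6), (37, 36, 4, 17, w, 19), (37, 36, 4, 17, w, 34), (37, 36, 4, 17, z, 19), (37, 36, 4, 17, z, 34)}
Keep only column(s) B, E, C, F: {(m, 11, 12, 15), (m, 11, 12, 22), (m, 11, 12, 6), (m, 20, 39, 15), (m, 20, 39, 22), (m, 20, 39, 6), (n, 11, 12, 15), (n, 11, 12, 22), (n, 11, 12, 6), (n, 20, 39, 15), (n, 20, 39, 22), (n, 20, 39, 6), (q, 11, 12, 15), (q, 11, 12, 22), (q, 11, 12, 6), (q, 20, 39, 15), (q, 20, 39, 22), (q, 20, 39, 6), (s, 11, 12, 15), (s, 11, 12, 22), (s, 11, 12, 6), (s, 20, 39, 15), (s, 20, 39, 22), (s, 20, 39, 6), (w, 11, 12, 15), (w, 11, 12, 22), (w, 11, 12, 6), (w, 20, 33, 19), (w, 20, 33, 34), (w, 20, 39, 15), (w, 20, 39, 22), (w, 20, 39, 6), (w, 25, 20, 19), (w, 25, 20, 34), (w, 36, 17, 19), (w, 36, 17, 34), (w, 6, 25, 19), (w, 6, 25, 34), (y, 11, 12, 15), (y, 11, 12, 22), (y, 11, 12, 6), (y, 20, 39, 15), (y, 20, 39, 22), (y, 20, 39, 6), (z, 11, 12, 15), (z, 11, 12, 22), (z, 11, 12, 6), (z, 20, 33, 19), (z, 20, 33, 34), (z, 20, 39, 15), (z, 20, 39, 22), (z, 20, 39, 6), (z, 25, 20, 19), (z, 25, 20, 34), (z, 36, 17, 19), (z, 36, 17, 34), (z, 6, 25, 19), (z, 6, 25, 34)}
Apply σ_{C < 33}; surviving tuples: {(m, 11, 12, 15), (m, 11, 12, 22), (m, 11, 12, 6), (n, 11, 12, 15), (n, 11, 12, 22), (n, 11, 12, 6), (q, 11, 12, 15), (q, 11, 12, 22), (q, 11, 12, 6), (s, 11, 12, 15), (s, 11, 12, 22), (s, 11, 12, 6), (w, 11, 12, 15), (w, 11, 12, 22), (w, 11, 12, 6), (w, 25, 20, 19), (w, 25, 20, 34), (w, 36, 17, 19), (w, 36, 17, 34), (w, 6, 25, 19), (w, 6, 25, 34), (y, 11, 12, 15), (y, 11, 12, 22), (y, 11, 12, 6), (z, 11, 12, 15), (z, 11, 12, 22), (z, 11, 12, 6), (z, 25, 20, 19), (z, 25, 20, 34), (z, 36, 17, 19), (z, 36, 17, 34), (z, 6, 25, 19), (z, 6, 25, 34)}
Keep only column(s) E, F (24 duplicate(s) eliminated): {(11, 15), (11, 22), (11, 6), (25, 19), (25, 34), (36, 19), (36, 34), (6, 19), (6, 34)}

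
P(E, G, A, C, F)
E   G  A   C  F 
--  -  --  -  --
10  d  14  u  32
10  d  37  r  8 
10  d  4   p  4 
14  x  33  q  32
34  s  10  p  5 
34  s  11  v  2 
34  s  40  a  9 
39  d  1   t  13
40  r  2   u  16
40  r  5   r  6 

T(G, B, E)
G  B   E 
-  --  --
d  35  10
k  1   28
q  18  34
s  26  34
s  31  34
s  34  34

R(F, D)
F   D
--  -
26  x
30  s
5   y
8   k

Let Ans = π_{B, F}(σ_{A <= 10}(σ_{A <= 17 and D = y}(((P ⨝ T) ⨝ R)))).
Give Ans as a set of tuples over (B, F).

Joining P and T on E, G yields {(10, d, 14, u, 32, 35), (10, d, 37, r, 8, 35), (10, d, 4, p, 4, 35), (34, s, 10, p, 5, 26), (34, s, 10, p, 5, 31), (34, s, 10, p, 5, 34), (34, s, 11, v, 2, 26), (34, s, 11, v, 2, 31), (34, s, 11, v, 2, 34), (34, s, 40, a, 9, 26), (34, s, 40, a, 9, 31), (34, s, 40, a, 9, 34)}.
Joining (P ⨝ T) and R on F yields {(10, d, 37, r, 8, 35, k), (34, s, 10, p, 5, 26, y), (34, s, 10, p, 5, 31, y), (34, s, 10, p, 5, 34, y)}.
σ[A <= 17 and D = y]: keep tuples satisfying A <= 17 and D = y → {(34, s, 10, p, 5, 26, y), (34, s, 10, p, 5, 31, y), (34, s, 10, p, 5, 34, y)}
σ[A <= 10]: keep tuples satisfying A <= 10 → {(34, s, 10, p, 5, 26, y), (34, s, 10, p, 5, 31, y), (34, s, 10, p, 5, 34, y)}
Keep only column(s) B, F: {(26, 5), (31, 5), (34, 5)}

{(26, 5), (31, 5), (34, 5)}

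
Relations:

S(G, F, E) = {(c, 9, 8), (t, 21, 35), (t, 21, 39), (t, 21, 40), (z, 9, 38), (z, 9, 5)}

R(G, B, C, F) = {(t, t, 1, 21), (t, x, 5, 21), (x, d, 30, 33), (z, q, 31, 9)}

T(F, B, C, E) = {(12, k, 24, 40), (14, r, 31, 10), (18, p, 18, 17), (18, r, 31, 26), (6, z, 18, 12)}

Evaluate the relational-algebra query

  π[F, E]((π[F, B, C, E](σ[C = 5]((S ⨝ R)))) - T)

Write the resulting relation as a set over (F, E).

{(21, 35), (21, 39), (21, 40)}

Natural join on G, F: {(t, 21, 35, t, 1), (t, 21, 35, x, 5), (t, 21, 39, t, 1), (t, 21, 39, x, 5), (t, 21, 40, t, 1), (t, 21, 40, x, 5), (z, 9, 38, q, 31), (z, 9, 5, q, 31)}
σ[C = 5]: keep tuples satisfying C = 5 → {(t, 21, 35, x, 5), (t, 21, 39, x, 5), (t, 21, 40, x, 5)}
π_{F, B, C, E} gives {(21, x, 5, 35), (21, x, 5, 39), (21, x, 5, 40)}.
Taking the difference: {(21, x, 5, 35), (21, x, 5, 39), (21, x, 5, 40)}
π_{F, E} gives {(21, 35), (21, 39), (21, 40)}.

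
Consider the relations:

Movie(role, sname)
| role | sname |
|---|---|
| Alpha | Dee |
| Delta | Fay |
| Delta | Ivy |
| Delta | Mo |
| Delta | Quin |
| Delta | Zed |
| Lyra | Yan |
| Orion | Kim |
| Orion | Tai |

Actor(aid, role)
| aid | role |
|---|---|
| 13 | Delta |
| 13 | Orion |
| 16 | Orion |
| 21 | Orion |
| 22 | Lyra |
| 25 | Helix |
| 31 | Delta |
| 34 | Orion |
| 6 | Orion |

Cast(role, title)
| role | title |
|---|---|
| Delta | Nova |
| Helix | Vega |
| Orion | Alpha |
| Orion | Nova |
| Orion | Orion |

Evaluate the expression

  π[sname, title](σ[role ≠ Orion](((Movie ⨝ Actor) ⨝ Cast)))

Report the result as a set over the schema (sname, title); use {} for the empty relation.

Movie ⋈ Actor (natural join on role): {(Delta, Fay, 13), (Delta, Fay, 31), (Delta, Ivy, 13), (Delta, Ivy, 31), (Delta, Mo, 13), (Delta, Mo, 31), (Delta, Quin, 13), (Delta, Quin, 31), (Delta, Zed, 13), (Delta, Zed, 31), (Lyra, Yan, 22), (Orion, Kim, 13), (Orion, Kim, 16), (Orion, Kim, 21), (Orion, Kim, 34), (Orion, Kim, 6), (Orion, Tai, 13), (Orion, Tai, 16), (Orion, Tai, 21), (Orion, Tai, 34), (Orion, Tai, 6)}
(Movie ⨝ Actor) ⋈ Cast (natural join on role): {(Delta, Fay, 13, Nova), (Delta, Fay, 31, Nova), (Delta, Ivy, 13, Nova), (Delta, Ivy, 31, Nova), (Delta, Mo, 13, Nova), (Delta, Mo, 31, Nova), (Delta, Quin, 13, Nova), (Delta, Quin, 31, Nova), (Delta, Zed, 13, Nova), (Delta, Zed, 31, Nova), (Orion, Kim, 13, Alpha), (Orion, Kim, 13, Nova), (Orion, Kim, 13, Orion), (Orion, Kim, 16, Alpha), (Orion, Kim, 16, Nova), (Orion, Kim, 16, Orion), (Orion, Kim, 21, Alpha), (Orion, Kim, 21, Nova), (Orion, Kim, 21, Orion), (Orion, Kim, 34, Alpha), (Orion, Kim, 34, Nova), (Orion, Kim, 34, Orion), (Orion, Kim, 6, Alpha), (Orion, Kim, 6, Nova), (Orion, Kim, 6, Orion), (Orion, Tai, 13, Alpha), (Orion, Tai, 13, Nova), (Orion, Tai, 13, Orion), (Orion, Tai, 16, Alpha), (Orion, Tai, 16, Nova), (Orion, Tai, 16, Orion), (Orion, Tai, 21, Alpha), (Orion, Tai, 21, Nova), (Orion, Tai, 21, Orion), (Orion, Tai, 34, Alpha), (Orion, Tai, 34, Nova), (Orion, Tai, 34, Orion), (Orion, Tai, 6, Alpha), (Orion, Tai, 6, Nova), (Orion, Tai, 6, Orion)}
Filtering on role ≠ Orion leaves {(Delta, Fay, 13, Nova), (Delta, Fay, 31, Nova), (Delta, Ivy, 13, Nova), (Delta, Ivy, 31, Nova), (Delta, Mo, 13, Nova), (Delta, Mo, 31, Nova), (Delta, Quin, 13, Nova), (Delta, Quin, 31, Nova), (Delta, Zed, 13, Nova), (Delta, Zed, 31, Nova)}.
π_{sname, title} gives {(Fay, Nova), (Ivy, Nova), (Mo, Nova), (Quin, Nova), (Zed, Nova)} (5 duplicate(s) eliminated).

{(Fay, Nova), (Ivy, Nova), (Mo, Nova), (Quin, Nova), (Zed, Nova)}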